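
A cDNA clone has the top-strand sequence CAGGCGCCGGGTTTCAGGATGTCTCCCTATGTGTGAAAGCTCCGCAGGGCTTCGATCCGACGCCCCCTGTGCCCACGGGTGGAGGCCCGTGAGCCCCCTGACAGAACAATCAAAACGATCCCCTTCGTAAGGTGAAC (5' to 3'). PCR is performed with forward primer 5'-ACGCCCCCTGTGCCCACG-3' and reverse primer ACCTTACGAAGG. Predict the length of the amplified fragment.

Forward primer ACGCCCCCTGTGCCCACG is found on the top strand at positions 60–77.
Taking the reverse complement of ACCTTACGAAGG gives CCTTCGTAAGGT, found at positions 122–133 on the template; the primer anneals here to the top strand with its 3' end pointing upstream.
The product runs from position 60 to position 133, so its length is 133 − 60 + 1 = 74 bp.

74 bp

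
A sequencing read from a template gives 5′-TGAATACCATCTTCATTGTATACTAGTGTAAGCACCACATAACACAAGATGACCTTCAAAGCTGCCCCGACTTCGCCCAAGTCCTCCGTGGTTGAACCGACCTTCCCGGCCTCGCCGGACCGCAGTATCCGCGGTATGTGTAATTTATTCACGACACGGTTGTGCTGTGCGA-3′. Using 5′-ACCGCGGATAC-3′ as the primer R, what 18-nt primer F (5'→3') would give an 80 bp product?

The reverse primer's reverse complement GTATCCGCGGT matches the template at positions 125–135, so the product ends at position 135.
An 80 bp product then starts at position 135 − 80 + 1 = 56.
The forward primer is identical to the top strand there: TCAAAGCTGCCCCGACTT.

5'-TCAAAGCTGCCCCGACTT-3'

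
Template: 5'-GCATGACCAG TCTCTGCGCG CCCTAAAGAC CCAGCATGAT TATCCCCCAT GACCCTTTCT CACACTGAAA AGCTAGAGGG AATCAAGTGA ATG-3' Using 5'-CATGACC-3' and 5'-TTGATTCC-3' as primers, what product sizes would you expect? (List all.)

85 bp, 39 bp

The forward primer CATGACC matches the top strand at positions 2–8, 48–54.
The reverse primer's reverse complement is GGAATCAA, matching at positions 79–86.
Each forward site pairs with the reverse site to give a product ending at position 86: sizes 85, 39 bp.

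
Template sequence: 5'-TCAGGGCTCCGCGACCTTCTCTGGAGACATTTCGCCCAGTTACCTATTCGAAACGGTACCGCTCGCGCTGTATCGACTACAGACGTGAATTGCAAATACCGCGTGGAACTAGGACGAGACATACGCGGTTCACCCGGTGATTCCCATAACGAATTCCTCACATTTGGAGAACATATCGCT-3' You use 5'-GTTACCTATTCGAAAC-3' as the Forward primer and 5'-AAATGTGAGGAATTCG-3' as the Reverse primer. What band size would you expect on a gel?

Scanning the template, GTTACCTATTCGAAAC occurs at positions 39–54; this primer anneals to the bottom strand there with its 3' end pointing downstream.
Reverse complement of the reverse primer: CGAATTCCTCACATTT. This occurs on the top strand at positions 150–165.
The product runs from position 39 to position 165, so its length is 165 − 39 + 1 = 127 bp.

127 bp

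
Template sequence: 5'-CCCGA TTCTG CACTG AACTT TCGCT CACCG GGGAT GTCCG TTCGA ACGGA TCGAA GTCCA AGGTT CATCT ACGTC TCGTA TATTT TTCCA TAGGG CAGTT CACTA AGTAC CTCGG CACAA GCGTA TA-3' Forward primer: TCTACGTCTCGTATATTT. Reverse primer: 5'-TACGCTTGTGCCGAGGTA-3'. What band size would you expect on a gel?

58 bp

Forward primer TCTACGTCTCGTATATTT is found on the top strand at positions 68–85.
Reverse complement of the reverse primer: TACCTCGGCACAAGCGTA. This occurs on the top strand at positions 108–125.
The product runs from position 68 to position 125, so its length is 125 − 68 + 1 = 58 bp.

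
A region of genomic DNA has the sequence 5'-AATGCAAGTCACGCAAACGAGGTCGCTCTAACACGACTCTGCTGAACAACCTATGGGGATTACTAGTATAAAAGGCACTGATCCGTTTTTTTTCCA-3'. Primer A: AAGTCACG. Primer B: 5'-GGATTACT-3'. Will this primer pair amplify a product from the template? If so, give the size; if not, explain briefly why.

No product — both primers anneal to the same strand and extend in the same direction.

Primer A (AAGTCACG) matches the top strand at positions 6–13 (3' end points downstream).
Primer B (GGATTACT) also matches the top strand directly, at positions 57–64 — its reverse complement AGTAATCC is not present.
Both primers anneal to the bottom strand with 3' ends pointing the same way, so neither can prime synthesis back toward the other.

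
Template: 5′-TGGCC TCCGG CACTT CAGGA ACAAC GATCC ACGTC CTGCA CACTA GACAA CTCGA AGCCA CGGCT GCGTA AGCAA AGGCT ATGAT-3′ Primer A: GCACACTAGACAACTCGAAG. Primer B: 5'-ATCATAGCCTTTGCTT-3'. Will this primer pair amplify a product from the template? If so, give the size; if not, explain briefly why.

Yes — a 48 bp product.

Primer A (GCACACTAGACAACTCGAAG) matches the top strand at positions 38–57; it acts as a forward primer.
Primer B's reverse complement is AAGCAAAGGCTATGAT, matching the top strand at positions 70–85; it acts as a reverse primer.
The 3' ends face each other across positions 38–85, giving a 48 bp product.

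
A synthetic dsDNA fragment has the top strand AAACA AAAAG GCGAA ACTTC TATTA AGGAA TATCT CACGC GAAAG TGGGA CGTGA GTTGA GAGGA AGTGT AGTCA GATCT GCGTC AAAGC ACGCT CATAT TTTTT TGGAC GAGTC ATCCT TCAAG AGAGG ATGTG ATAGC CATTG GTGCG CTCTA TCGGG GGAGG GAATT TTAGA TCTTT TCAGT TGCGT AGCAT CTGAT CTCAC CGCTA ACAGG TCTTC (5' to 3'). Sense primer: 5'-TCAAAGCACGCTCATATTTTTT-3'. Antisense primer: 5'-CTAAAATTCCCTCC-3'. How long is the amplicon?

Scanning the template, TCAAAGCACGCTCATATTTTTT occurs at positions 84–105; this primer anneals to the bottom strand there with its 3' end pointing downstream.
The reverse primer's reverse complement is GGAGGGAATTTTAG, which matches the template at positions 161–174.
Product length = (reverse-primer end) − (forward-primer start) + 1 = 174 − 84 + 1 = 91 bp.

91 bp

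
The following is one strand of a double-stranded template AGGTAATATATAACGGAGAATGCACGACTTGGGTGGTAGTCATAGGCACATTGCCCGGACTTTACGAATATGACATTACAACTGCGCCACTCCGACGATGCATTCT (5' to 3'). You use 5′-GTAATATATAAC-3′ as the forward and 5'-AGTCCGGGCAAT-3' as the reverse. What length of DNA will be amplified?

59 bp

Scanning the template, GTAATATATAAC occurs at positions 3–14; this primer anneals to the bottom strand there with its 3' end pointing downstream.
Taking the reverse complement of AGTCCGGGCAAT gives ATTGCCCGGACT, found at positions 50–61 on the template; the primer anneals here to the top strand with its 3' end pointing upstream.
Product length = (reverse-primer end) − (forward-primer start) + 1 = 61 − 3 + 1 = 59 bp.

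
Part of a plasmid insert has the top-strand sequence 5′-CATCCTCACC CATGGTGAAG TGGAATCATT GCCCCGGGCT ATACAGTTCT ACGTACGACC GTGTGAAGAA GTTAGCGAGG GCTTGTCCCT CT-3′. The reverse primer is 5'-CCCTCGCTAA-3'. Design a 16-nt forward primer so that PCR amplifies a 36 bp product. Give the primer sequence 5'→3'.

The reverse primer's reverse complement TTAGCGAGGG matches the template at positions 72–81, so the product ends at position 81.
A 36 bp product then starts at position 81 − 36 + 1 = 46.
The forward primer is identical to the top strand there: GTTCTACGTACGACCG.

5'-GTTCTACGTACGACCG-3'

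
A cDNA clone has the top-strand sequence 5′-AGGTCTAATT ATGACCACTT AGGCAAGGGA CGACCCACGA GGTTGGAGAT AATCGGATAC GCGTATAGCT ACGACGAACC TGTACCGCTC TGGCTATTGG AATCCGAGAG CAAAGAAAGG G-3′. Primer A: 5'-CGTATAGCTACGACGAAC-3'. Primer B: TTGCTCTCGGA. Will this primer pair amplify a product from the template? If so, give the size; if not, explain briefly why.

Primer A (CGTATAGCTACGACGAAC) matches the top strand at positions 62–79; it acts as a forward primer.
Primer B's reverse complement is TCCGAGAGCAA, matching the top strand at positions 103–113; it acts as a reverse primer.
The 3' ends face each other across positions 62–113, giving a 52 bp product.

Yes — a 52 bp product.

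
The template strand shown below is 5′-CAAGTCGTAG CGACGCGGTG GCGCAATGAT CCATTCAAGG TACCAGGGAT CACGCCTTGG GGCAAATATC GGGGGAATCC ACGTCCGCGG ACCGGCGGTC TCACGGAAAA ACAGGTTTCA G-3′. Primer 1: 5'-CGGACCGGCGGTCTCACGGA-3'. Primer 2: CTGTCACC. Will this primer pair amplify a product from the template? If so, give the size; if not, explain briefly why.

No product — primer 2 has no binding site in the template.

Primer 2 (CTGTCACC) does not match the top strand, and its reverse complement GGTGACAG does not match either.
With no annealing site for primer 2, no amplification occurs.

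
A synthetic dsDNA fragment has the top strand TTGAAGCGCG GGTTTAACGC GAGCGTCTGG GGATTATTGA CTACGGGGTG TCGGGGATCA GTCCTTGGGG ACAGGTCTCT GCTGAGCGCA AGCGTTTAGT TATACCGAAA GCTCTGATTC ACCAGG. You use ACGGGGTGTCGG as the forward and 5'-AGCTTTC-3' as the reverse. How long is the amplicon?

Forward primer ACGGGGTGTCGG is found on the top strand at positions 43–54.
Taking the reverse complement of AGCTTTC gives GAAAGCT, found at positions 107–113 on the template; the primer anneals here to the top strand with its 3' end pointing upstream.
Amplicon spans positions 43–113: 71 bp.

71 bp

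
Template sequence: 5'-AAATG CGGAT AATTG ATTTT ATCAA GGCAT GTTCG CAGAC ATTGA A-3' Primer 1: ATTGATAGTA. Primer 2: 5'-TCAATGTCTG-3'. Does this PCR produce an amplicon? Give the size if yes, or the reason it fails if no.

No product — primer 1 has no binding site in the template.

Primer 1 (ATTGATAGTA) does not match the top strand, and its reverse complement TACTATCAAT does not match either.
With no annealing site for primer 1, no amplification occurs.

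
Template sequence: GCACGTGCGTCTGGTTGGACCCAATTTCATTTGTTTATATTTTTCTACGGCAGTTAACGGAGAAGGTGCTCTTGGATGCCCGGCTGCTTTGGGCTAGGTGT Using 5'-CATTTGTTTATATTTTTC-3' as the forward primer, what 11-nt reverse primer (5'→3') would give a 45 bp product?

5'-AGAGCACCTTC-3'

The forward primer binds at positions 28–45, so a 45 bp product ends at position 28 + 45 − 1 = 72.
The reverse primer anneals to the top strand over positions 62–72, i.e. to GAAGGTGCTCT.
Its sequence written 5'→3' is the reverse complement: AGAGCACCTTC.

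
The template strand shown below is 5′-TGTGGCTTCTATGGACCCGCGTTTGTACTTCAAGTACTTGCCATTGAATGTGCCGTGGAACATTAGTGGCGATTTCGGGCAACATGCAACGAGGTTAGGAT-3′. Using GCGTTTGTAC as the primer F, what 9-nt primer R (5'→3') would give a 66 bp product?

5'-TGTTGCCCG-3'

The forward primer binds at positions 19–28, so a 66 bp product ends at position 19 + 66 − 1 = 84.
The reverse primer anneals to the top strand over positions 76–84, i.e. to CGGGCAACA.
Its sequence written 5'→3' is the reverse complement: TGTTGCCCG.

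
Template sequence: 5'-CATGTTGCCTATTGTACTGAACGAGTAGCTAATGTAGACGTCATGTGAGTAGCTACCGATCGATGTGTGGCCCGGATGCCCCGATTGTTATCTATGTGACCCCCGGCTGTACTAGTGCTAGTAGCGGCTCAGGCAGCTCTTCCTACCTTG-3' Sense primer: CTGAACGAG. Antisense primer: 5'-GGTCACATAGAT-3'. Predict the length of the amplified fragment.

Scanning the template, CTGAACGAG occurs at positions 17–25; this primer anneals to the bottom strand there with its 3' end pointing downstream.
Taking the reverse complement of GGTCACATAGAT gives ATCTATGTGACC, found at positions 90–101 on the template; the primer anneals here to the top strand with its 3' end pointing upstream.
The product runs from position 17 to position 101, so its length is 101 − 17 + 1 = 85 bp.

85 bp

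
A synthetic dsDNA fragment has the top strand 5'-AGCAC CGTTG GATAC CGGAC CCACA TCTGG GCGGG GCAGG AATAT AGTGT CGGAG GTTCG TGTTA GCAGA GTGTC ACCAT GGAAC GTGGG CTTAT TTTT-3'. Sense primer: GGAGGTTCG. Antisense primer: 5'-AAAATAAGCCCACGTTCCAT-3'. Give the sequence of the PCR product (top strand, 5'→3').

Forward primer GGAGGTTCG is found on the top strand at positions 52–60.
Taking the reverse complement of AAAATAAGCCCACGTTCCAT gives ATGGAACGTGGGCTTATTTT, found at positions 79–98 on the template; the primer anneals here to the top strand with its 3' end pointing upstream.
The product is the template from position 52 through 98 (47 bp).

5'-GGAGGTTCGTGTTAGCAGAGTGTCACCATGGAACGTGGGCTTATTTT-3'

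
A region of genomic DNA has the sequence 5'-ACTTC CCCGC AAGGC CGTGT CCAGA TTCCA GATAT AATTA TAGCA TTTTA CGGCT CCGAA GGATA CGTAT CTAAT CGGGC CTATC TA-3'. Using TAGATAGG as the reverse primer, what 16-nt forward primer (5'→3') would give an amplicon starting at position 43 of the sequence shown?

5'-GCATTTTACGGCTCCG-3'

The reverse primer's reverse complement CCTATCTA matches the template at positions 80–87; the product starts at position 43.
The forward primer is identical to the top strand over positions 43–58: GCATTTTACGGCTCCG.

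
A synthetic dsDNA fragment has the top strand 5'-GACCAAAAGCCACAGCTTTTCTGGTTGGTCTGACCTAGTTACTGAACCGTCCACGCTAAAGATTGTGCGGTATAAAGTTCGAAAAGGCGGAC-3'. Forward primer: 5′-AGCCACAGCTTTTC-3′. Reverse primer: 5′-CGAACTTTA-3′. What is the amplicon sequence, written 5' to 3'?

Forward primer AGCCACAGCTTTTC is found on the top strand at positions 8–21.
The reverse primer's reverse complement is TAAAGTTCG, which matches the template at positions 73–81.
The product is the template from position 8 through 81 (74 bp).

5'-AGCCACAGCTTTTCTGGTTGGTCTGACCTAGTTACTGAACCGTCCACGCTAAAGATTGTGCGGTATAAAGTTCG-3'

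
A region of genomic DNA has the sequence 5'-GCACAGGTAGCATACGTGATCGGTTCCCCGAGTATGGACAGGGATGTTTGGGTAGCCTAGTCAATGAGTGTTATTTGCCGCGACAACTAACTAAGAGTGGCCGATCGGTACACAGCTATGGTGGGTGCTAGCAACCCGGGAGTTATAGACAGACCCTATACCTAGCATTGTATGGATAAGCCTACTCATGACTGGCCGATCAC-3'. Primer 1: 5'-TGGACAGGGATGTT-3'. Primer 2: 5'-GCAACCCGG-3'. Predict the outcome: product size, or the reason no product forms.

No product — both primers anneal to the same strand and extend in the same direction.

Primer 1 (TGGACAGGGATGTT) matches the top strand at positions 35–48 (3' end points downstream).
Primer 2 (GCAACCCGG) also matches the top strand directly, at positions 131–139 — its reverse complement CCGGGTTGC is not present.
Both primers anneal to the bottom strand with 3' ends pointing the same way, so neither can prime synthesis back toward the other.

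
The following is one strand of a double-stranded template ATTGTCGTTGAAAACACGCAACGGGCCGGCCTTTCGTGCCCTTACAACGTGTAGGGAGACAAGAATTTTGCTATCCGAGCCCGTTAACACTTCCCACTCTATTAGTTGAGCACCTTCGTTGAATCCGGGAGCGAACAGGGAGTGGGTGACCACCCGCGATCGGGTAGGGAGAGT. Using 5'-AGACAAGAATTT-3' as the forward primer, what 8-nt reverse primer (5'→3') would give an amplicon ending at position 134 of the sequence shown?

5'-TCGCTCCC-3'

The forward primer binds at positions 57–68; the product's 3' end on the top strand is position 134.
The reverse primer anneals to the top strand over positions 127–134, i.e. to GGGAGCGA.
Its sequence written 5'→3' is the reverse complement: TCGCTCCC.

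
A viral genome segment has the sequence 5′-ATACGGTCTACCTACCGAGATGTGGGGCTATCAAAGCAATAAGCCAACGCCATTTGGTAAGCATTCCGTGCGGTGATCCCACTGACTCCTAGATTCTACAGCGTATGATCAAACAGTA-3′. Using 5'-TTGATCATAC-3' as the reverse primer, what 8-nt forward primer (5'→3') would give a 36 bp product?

The reverse primer's reverse complement GTATGATCAA matches the template at positions 103–112, so the product ends at position 112.
A 36 bp product then starts at position 112 − 36 + 1 = 77.
The forward primer is identical to the top strand there: TCCCACTG.

5'-TCCCACTG-3'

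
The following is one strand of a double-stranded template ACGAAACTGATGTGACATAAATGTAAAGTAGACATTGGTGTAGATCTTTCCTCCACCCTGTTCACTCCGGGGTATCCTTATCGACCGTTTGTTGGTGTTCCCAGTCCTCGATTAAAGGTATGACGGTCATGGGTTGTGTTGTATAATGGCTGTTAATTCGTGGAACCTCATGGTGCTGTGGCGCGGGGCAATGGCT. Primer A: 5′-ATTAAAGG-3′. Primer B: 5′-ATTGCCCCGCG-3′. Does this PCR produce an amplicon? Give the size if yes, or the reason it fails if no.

Yes — an 82 bp product.

Primer A (ATTAAAGG) matches the top strand at positions 111–118; it acts as a forward primer.
Primer B's reverse complement is CGCGGGGCAAT, matching the top strand at positions 182–192; it acts as a reverse primer.
The 3' ends face each other across positions 111–192, giving an 82 bp product.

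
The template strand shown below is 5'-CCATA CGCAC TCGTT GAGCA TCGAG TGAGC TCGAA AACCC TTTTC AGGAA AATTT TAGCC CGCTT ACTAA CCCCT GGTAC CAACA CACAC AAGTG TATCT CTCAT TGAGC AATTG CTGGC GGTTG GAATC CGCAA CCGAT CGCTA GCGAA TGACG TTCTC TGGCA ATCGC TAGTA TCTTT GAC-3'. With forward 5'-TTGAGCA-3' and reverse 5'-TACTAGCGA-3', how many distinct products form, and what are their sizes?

The forward primer TTGAGCA matches the top strand at positions 14–20, 105–111.
The reverse primer's reverse complement is TCGCTAGTA, matching at positions 167–175.
Each forward site pairs with the reverse site to give a product ending at position 175: sizes 162, 71 bp.

Two products: 162 bp, 71 bp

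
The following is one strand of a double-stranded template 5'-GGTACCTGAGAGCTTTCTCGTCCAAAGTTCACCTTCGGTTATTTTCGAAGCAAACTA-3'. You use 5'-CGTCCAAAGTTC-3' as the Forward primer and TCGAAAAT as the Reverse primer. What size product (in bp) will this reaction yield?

30 bp

Scanning the template, CGTCCAAAGTTC occurs at positions 19–30; this primer anneals to the bottom strand there with its 3' end pointing downstream.
The reverse primer's reverse complement is ATTTTCGA, which matches the template at positions 41–48.
Amplicon spans positions 19–48: 30 bp.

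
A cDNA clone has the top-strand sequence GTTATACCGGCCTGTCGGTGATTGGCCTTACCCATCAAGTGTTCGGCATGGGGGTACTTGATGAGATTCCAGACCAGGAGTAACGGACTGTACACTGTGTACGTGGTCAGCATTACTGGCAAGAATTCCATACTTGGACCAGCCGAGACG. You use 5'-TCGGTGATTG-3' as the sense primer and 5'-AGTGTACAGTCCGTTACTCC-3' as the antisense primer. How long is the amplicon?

82 bp

Scanning the template, TCGGTGATTG occurs at positions 15–24; this primer anneals to the bottom strand there with its 3' end pointing downstream.
The reverse primer's reverse complement is GGAGTAACGGACTGTACACT, which matches the template at positions 77–96.
Amplicon spans positions 15–96: 82 bp.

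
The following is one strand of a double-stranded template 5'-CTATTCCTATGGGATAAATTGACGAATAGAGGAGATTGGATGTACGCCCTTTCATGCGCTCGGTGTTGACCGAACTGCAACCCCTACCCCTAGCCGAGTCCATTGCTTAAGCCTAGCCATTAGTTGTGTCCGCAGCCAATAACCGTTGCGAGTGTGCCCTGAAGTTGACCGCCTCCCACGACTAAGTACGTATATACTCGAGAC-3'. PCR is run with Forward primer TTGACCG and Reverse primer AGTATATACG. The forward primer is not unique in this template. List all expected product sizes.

The forward primer TTGACCG matches the top strand at positions 66–72, 165–171.
The reverse primer's reverse complement is CGTATATACT, matching at positions 189–198.
Each forward site pairs with the reverse site to give a product ending at position 198: sizes 133, 34 bp.

133 bp, 34 bp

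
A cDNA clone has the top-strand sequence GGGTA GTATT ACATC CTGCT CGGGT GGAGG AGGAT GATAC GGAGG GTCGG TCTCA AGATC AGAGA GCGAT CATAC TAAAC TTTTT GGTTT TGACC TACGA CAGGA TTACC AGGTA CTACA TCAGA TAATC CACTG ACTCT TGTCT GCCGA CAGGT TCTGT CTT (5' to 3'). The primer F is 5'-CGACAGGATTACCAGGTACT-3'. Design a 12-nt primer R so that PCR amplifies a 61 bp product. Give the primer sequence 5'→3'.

5'-AGAACCTGTCGG-3'

The forward primer binds at positions 98–117, so a 61 bp product ends at position 98 + 61 − 1 = 158.
The reverse primer anneals to the top strand over positions 147–158, i.e. to CCGACAGGTTCT.
Its sequence written 5'→3' is the reverse complement: AGAACCTGTCGG.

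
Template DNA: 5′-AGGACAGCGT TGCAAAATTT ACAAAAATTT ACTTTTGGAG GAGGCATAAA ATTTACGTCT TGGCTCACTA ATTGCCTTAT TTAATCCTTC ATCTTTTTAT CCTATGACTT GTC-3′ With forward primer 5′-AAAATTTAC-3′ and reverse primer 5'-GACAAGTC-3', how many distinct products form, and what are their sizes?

Three products: 100 bp, 90 bp, 66 bp

The forward primer AAAATTTAC matches the top strand at positions 14–22, 24–32, 48–56.
The reverse primer's reverse complement is GACTTGTC, matching at positions 106–113.
Each forward site pairs with the reverse site to give a product ending at position 113: sizes 100, 90, 66 bp.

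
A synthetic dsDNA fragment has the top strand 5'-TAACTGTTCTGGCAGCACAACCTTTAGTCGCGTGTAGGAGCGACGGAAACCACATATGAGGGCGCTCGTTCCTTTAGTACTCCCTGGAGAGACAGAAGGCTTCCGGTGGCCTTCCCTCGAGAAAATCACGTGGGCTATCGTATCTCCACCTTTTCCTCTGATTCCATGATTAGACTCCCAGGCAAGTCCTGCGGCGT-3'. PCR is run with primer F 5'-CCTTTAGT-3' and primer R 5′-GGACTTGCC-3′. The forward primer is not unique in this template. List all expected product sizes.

The forward primer CCTTTAGT matches the top strand at positions 21–28, 71–78.
The reverse primer's reverse complement is GGCAAGTCC, matching at positions 181–189.
Each forward site pairs with the reverse site to give a product ending at position 189: sizes 169, 119 bp.

169 bp, 119 bp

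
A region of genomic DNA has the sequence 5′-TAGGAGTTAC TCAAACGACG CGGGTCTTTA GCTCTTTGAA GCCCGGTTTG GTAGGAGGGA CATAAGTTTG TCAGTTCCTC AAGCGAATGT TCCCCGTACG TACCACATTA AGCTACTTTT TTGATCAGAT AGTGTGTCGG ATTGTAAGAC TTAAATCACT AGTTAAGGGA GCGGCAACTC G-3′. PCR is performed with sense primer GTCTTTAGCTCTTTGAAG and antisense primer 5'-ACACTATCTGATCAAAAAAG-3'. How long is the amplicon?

112 bp

The forward primer matches the template at positions 24–41.
Reverse complement of the reverse primer: CTTTTTTGATCAGATAGTGT. This occurs on the top strand at positions 116–135.
Amplicon spans positions 24–135: 112 bp.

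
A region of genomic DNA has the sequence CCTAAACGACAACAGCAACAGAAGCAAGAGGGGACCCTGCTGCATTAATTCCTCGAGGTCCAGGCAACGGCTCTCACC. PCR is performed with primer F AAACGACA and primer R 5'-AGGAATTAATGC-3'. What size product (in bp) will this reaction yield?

Scanning the template, AAACGACA occurs at positions 4–11; this primer anneals to the bottom strand there with its 3' end pointing downstream.
Reverse complement of the reverse primer: GCATTAATTCCT. This occurs on the top strand at positions 42–53.
Amplicon spans positions 4–53: 50 bp.

50 bp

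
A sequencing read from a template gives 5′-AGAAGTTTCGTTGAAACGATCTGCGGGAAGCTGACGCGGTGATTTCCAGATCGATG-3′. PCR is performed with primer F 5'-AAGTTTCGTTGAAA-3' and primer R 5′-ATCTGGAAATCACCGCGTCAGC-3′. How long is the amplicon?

49 bp

The forward primer matches the template at positions 3–16.
Reverse complement of the reverse primer: GCTGACGCGGTGATTTCCAGAT. This occurs on the top strand at positions 30–51.
The product runs from position 3 to position 51, so its length is 51 − 3 + 1 = 49 bp.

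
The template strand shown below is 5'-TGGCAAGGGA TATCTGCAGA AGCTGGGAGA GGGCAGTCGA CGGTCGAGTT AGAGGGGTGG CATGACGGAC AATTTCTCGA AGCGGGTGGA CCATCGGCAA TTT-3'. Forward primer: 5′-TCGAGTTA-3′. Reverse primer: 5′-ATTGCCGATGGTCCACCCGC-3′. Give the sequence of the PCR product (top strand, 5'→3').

5'-TCGAGTTAGAGGGGTGGCATGACGGACAATTTCTCGAAGCGGGTGGACCATCGGCAAT-3'

Forward primer TCGAGTTA is found on the top strand at positions 44–51.
The reverse primer's reverse complement is GCGGGTGGACCATCGGCAAT, which matches the template at positions 82–101.
The product is the template from position 44 through 101 (58 bp).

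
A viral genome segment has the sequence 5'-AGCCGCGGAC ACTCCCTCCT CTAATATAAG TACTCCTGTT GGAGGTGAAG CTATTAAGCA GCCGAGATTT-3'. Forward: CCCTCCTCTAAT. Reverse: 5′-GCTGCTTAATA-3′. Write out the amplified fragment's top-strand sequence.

5'-CCCTCCTCTAATATAAGTACTCCTGTTGGAGGTGAAGCTATTAAGCAGC-3'

Scanning the template, CCCTCCTCTAAT occurs at positions 14–25; this primer anneals to the bottom strand there with its 3' end pointing downstream.
The reverse primer's reverse complement is TATTAAGCAGC, which matches the template at positions 52–62.
The product is the template from position 14 through 62 (49 bp).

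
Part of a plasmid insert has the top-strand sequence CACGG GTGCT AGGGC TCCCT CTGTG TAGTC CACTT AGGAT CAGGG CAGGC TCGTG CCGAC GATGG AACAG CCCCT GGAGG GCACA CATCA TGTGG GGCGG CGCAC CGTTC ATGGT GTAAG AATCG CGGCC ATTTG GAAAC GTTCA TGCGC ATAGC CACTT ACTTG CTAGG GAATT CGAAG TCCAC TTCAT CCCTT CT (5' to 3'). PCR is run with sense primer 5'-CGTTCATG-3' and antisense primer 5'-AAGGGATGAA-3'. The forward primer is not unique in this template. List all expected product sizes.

The forward primer CGTTCATG matches the top strand at positions 106–113, 140–147.
The reverse primer's reverse complement is TTCATCCCTT, matching at positions 186–195.
Each forward site pairs with the reverse site to give a product ending at position 195: sizes 90, 56 bp.

90 bp, 56 bp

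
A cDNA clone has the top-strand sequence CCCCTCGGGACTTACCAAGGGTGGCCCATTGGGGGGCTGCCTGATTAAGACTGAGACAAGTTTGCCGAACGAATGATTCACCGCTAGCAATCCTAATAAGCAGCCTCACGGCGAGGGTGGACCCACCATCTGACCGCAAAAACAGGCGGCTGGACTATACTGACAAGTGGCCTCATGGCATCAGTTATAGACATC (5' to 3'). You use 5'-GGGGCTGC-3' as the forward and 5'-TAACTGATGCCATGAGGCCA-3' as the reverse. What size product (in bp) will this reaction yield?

The forward primer matches the template at positions 33–40.
Taking the reverse complement of TAACTGATGCCATGAGGCCA gives TGGCCTCATGGCATCAGTTA, found at positions 168–187 on the template; the primer anneals here to the top strand with its 3' end pointing upstream.
Amplicon spans positions 33–187: 155 bp.

155 bp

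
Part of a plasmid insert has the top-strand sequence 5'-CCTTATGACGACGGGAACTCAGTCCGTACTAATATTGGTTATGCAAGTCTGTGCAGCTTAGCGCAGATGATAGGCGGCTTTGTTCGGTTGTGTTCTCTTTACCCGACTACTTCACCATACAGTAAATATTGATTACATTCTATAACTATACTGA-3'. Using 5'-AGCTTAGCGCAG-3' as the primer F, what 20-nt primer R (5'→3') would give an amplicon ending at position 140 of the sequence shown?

5'-GAATGTAATCAATATTTACT-3'

The forward primer binds at positions 55–66; the product's 3' end on the top strand is position 140.
The reverse primer anneals to the top strand over positions 121–140, i.e. to AGTAAATATTGATTACATTC.
Its sequence written 5'→3' is the reverse complement: GAATGTAATCAATATTTACT.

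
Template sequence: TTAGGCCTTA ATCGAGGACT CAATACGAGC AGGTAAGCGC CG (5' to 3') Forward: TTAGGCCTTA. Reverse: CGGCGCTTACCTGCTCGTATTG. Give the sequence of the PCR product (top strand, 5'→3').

Scanning the template, TTAGGCCTTA occurs at positions 1–10; this primer anneals to the bottom strand there with its 3' end pointing downstream.
Reverse complement of the reverse primer: CAATACGAGCAGGTAAGCGCCG. This occurs on the top strand at positions 21–42.
The product is the template from position 1 through 42 (42 bp).

5'-TTAGGCCTTAATCGAGGACTCAATACGAGCAGGTAAGCGCCG-3'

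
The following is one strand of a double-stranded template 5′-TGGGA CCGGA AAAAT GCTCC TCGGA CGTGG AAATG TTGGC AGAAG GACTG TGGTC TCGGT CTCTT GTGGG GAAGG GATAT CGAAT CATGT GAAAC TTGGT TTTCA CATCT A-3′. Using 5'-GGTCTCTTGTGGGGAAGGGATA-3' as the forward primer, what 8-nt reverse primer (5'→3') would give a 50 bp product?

The forward primer binds at positions 58–79, so a 50 bp product ends at position 58 + 50 − 1 = 107.
The reverse primer anneals to the top strand over positions 100–107, i.e. to TTTTCACA.
Its sequence written 5'→3' is the reverse complement: TGTGAAAA.

5'-TGTGAAAA-3'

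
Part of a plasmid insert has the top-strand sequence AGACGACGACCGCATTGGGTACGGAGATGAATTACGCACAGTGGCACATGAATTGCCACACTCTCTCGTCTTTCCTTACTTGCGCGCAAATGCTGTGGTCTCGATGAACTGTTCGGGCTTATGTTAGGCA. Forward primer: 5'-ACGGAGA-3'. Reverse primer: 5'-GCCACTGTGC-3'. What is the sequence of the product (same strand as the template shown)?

Scanning the template, ACGGAGA occurs at positions 21–27; this primer anneals to the bottom strand there with its 3' end pointing downstream.
Taking the reverse complement of GCCACTGTGC gives GCACAGTGGC, found at positions 36–45 on the template; the primer anneals here to the top strand with its 3' end pointing upstream.
The product is the template from position 21 through 45 (25 bp).

5'-ACGGAGATGAATTACGCACAGTGGC-3'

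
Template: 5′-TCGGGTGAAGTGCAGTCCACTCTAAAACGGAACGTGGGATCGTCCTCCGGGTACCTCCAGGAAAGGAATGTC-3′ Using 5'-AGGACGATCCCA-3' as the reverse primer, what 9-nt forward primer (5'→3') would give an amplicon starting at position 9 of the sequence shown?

The reverse primer's reverse complement TGGGATCGTCCT matches the template at positions 35–46; the product starts at position 9.
The forward primer is identical to the top strand over positions 9–17: AGTGCAGTC.

5'-AGTGCAGTC-3'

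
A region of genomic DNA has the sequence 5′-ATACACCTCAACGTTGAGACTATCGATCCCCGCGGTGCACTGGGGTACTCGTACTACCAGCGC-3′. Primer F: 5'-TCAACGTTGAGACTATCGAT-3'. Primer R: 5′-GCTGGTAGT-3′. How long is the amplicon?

54 bp

Scanning the template, TCAACGTTGAGACTATCGAT occurs at positions 8–27; this primer anneals to the bottom strand there with its 3' end pointing downstream.
Taking the reverse complement of GCTGGTAGT gives ACTACCAGC, found at positions 53–61 on the template; the primer anneals here to the top strand with its 3' end pointing upstream.
Product length = (reverse-primer end) − (forward-primer start) + 1 = 61 − 8 + 1 = 54 bp.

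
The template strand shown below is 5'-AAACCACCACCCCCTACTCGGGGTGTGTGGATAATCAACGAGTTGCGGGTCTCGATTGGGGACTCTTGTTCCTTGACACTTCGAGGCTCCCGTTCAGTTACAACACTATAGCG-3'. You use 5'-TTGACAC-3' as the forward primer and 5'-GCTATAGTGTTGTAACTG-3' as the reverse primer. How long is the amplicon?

40 bp

The forward primer matches the template at positions 73–79.
Reverse complement of the reverse primer: CAGTTACAACACTATAGC. This occurs on the top strand at positions 95–112.
Product length = (reverse-primer end) − (forward-primer start) + 1 = 112 − 73 + 1 = 40 bp.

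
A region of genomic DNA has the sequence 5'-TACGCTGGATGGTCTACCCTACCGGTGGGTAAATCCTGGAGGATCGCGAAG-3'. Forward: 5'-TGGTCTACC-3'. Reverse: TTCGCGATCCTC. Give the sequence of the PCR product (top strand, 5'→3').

Scanning the template, TGGTCTACC occurs at positions 10–18; this primer anneals to the bottom strand there with its 3' end pointing downstream.
Taking the reverse complement of TTCGCGATCCTC gives GAGGATCGCGAA, found at positions 39–50 on the template; the primer anneals here to the top strand with its 3' end pointing upstream.
The product is the template from position 10 through 50 (41 bp).

5'-TGGTCTACCCTACCGGTGGGTAAATCCTGGAGGATCGCGAA-3'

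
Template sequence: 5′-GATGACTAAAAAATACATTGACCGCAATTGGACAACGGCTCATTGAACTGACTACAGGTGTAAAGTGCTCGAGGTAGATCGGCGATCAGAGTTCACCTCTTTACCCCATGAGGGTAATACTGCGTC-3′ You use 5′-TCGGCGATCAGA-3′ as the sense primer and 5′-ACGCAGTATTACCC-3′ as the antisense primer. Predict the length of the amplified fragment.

47 bp

The forward primer matches the template at positions 79–90.
Taking the reverse complement of ACGCAGTATTACCC gives GGGTAATACTGCGT, found at positions 112–125 on the template; the primer anneals here to the top strand with its 3' end pointing upstream.
Amplicon spans positions 79–125: 47 bp.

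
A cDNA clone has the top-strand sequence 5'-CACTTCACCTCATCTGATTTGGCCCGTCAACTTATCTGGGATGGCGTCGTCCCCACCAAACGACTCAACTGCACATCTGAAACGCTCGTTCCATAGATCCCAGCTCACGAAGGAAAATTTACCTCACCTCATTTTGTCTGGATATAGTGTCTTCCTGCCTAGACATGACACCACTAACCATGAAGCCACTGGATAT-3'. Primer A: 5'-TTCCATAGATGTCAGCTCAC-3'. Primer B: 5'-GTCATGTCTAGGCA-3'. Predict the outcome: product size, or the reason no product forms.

Primer A (TTCCATAGATGTCAGCTCAC) does not match the top strand, and its reverse complement GTGAGCTGACATCTATGGAA does not match either.
With no annealing site for primer A, no amplification occurs.

No product — primer A has no binding site in the template.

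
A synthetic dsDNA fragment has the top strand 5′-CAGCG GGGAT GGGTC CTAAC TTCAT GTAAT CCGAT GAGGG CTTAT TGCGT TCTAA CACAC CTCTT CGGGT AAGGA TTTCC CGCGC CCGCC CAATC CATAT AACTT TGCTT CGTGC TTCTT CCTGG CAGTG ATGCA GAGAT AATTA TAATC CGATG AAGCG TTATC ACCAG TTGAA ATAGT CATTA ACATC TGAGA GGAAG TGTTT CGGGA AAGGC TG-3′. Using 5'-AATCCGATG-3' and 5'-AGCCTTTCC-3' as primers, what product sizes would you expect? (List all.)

The forward primer AATCCGATG matches the top strand at positions 28–36, 147–155.
The reverse primer's reverse complement is GGAAAGGCT, matching at positions 208–216.
Each forward site pairs with the reverse site to give a product ending at position 216: sizes 189, 70 bp.

189 bp, 70 bp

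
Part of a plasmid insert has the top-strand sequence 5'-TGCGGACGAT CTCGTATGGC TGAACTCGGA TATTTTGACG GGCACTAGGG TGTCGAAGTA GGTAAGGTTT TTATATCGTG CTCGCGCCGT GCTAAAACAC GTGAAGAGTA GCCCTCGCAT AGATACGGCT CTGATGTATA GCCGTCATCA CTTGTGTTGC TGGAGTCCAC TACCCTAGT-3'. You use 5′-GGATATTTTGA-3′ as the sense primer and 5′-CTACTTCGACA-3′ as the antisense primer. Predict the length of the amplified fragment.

34 bp

The forward primer matches the template at positions 28–38.
Reverse complement of the reverse primer: TGTCGAAGTAG. This occurs on the top strand at positions 51–61.
The product runs from position 28 to position 61, so its length is 61 − 28 + 1 = 34 bp.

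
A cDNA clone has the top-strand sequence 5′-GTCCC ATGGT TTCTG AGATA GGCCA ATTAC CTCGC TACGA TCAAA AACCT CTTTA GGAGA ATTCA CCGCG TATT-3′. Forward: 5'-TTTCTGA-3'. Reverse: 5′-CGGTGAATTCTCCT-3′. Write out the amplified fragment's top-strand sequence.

5'-TTTCTGAGATAGGCCAATTACCTCGCTACGATCAAAAACCTCTTTAGGAGAATTCACCG-3'

The forward primer matches the template at positions 10–16.
Reverse complement of the reverse primer: AGGAGAATTCACCG. This occurs on the top strand at positions 55–68.
The product is the template from position 10 through 68 (59 bp).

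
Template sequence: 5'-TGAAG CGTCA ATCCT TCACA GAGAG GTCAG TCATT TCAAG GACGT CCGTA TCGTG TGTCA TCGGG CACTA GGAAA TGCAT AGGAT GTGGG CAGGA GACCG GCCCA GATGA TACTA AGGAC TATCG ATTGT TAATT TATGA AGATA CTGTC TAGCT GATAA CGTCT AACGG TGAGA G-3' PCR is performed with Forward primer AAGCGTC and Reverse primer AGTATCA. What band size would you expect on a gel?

112 bp

Forward primer AAGCGTC is found on the top strand at positions 3–9.
Reverse complement of the reverse primer: TGATACT. This occurs on the top strand at positions 108–114.
Product length = (reverse-primer end) − (forward-primer start) + 1 = 114 − 3 + 1 = 112 bp.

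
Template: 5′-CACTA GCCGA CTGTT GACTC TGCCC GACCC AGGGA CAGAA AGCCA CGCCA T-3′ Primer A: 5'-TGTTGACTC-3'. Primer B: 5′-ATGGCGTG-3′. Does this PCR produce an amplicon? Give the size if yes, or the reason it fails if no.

Yes — a 40 bp product.

Primer A (TGTTGACTC) matches the top strand at positions 12–20; it acts as a forward primer.
Primer B's reverse complement is CACGCCAT, matching the top strand at positions 44–51; it acts as a reverse primer.
The 3' ends face each other across positions 12–51, giving a 40 bp product.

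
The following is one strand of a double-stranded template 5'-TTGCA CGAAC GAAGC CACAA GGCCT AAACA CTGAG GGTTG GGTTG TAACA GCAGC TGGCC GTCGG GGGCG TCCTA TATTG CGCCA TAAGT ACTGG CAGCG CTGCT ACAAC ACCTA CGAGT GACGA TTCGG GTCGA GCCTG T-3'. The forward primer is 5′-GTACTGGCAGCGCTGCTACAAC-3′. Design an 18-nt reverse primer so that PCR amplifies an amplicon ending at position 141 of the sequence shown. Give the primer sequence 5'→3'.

5'-ACAGGCTCGACCCGAATC-3'

The forward primer binds at positions 89–110; the product's 3' end on the top strand is position 141.
The reverse primer anneals to the top strand over positions 124–141, i.e. to GATTCGGGTCGAGCCTGT.
Its sequence written 5'→3' is the reverse complement: ACAGGCTCGACCCGAATC.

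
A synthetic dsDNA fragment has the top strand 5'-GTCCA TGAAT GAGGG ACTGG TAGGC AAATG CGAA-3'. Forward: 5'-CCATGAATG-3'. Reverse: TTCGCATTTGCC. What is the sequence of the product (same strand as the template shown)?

Scanning the template, CCATGAATG occurs at positions 3–11; this primer anneals to the bottom strand there with its 3' end pointing downstream.
Reverse complement of the reverse primer: GGCAAATGCGAA. This occurs on the top strand at positions 23–34.
The product is the template from position 3 through 34 (32 bp).

5'-CCATGAATGAGGGACTGGTAGGCAAATGCGAA-3'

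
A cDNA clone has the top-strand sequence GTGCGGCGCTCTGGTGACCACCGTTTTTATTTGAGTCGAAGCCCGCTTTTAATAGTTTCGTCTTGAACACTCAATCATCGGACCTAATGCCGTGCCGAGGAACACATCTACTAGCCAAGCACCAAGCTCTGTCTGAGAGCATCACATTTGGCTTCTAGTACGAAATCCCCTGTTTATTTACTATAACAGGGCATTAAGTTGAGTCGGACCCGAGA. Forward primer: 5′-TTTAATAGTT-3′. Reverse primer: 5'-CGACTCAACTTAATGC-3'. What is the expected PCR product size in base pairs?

Forward primer TTTAATAGTT is found on the top strand at positions 48–57.
The reverse primer's reverse complement is GCATTAAGTTGAGTCG, which matches the template at positions 191–206.
Amplicon spans positions 48–206: 159 bp.

159 bp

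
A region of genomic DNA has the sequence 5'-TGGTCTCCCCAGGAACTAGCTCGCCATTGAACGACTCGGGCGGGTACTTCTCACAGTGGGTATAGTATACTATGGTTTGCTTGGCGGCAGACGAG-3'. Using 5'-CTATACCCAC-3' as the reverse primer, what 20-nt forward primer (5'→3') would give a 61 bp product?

5'-CTCCCCAGGAACTAGCTCGC-3'

The reverse primer's reverse complement GTGGGTATAG matches the template at positions 56–65, so the product ends at position 65.
A 61 bp product then starts at position 65 − 61 + 1 = 5.
The forward primer is identical to the top strand there: CTCCCCAGGAACTAGCTCGC.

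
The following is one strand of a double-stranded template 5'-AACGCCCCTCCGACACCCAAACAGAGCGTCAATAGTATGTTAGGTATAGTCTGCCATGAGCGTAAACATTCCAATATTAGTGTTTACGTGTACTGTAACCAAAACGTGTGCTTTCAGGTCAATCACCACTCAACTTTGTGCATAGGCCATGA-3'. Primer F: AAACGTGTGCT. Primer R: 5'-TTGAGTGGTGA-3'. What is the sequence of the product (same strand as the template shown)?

5'-AAACGTGTGCTTTCAGGTCAATCACCACTCAA-3'

Scanning the template, AAACGTGTGCT occurs at positions 102–112; this primer anneals to the bottom strand there with its 3' end pointing downstream.
The reverse primer's reverse complement is TCACCACTCAA, which matches the template at positions 123–133.
The product is the template from position 102 through 133 (32 bp).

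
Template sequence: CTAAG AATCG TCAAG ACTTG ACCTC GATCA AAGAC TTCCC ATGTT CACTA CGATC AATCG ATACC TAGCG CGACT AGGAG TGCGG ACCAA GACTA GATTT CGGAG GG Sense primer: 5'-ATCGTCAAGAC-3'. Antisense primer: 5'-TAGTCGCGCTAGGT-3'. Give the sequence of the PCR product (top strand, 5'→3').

Scanning the template, ATCGTCAAGAC occurs at positions 7–17; this primer anneals to the bottom strand there with its 3' end pointing downstream.
Taking the reverse complement of TAGTCGCGCTAGGT gives ACCTAGCGCGACTA, found at positions 63–76 on the template; the primer anneals here to the top strand with its 3' end pointing upstream.
The product is the template from position 7 through 76 (70 bp).

5'-ATCGTCAAGACTTGACCTCGATCAAAGACTTCCCATGTTCACTACGATCAATCGATACCTAGCGCGACTA-3'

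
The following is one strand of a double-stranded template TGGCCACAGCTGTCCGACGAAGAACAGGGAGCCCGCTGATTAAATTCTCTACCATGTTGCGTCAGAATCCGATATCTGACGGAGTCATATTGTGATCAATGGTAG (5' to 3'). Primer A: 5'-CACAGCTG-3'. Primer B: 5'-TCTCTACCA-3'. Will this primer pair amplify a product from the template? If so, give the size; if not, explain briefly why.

No product — both primers anneal to the same strand and extend in the same direction.

Primer A (CACAGCTG) matches the top strand at positions 5–12 (3' end points downstream).
Primer B (TCTCTACCA) also matches the top strand directly, at positions 46–54 — its reverse complement TGGTAGAGA is not present.
Both primers anneal to the bottom strand with 3' ends pointing the same way, so neither can prime synthesis back toward the other.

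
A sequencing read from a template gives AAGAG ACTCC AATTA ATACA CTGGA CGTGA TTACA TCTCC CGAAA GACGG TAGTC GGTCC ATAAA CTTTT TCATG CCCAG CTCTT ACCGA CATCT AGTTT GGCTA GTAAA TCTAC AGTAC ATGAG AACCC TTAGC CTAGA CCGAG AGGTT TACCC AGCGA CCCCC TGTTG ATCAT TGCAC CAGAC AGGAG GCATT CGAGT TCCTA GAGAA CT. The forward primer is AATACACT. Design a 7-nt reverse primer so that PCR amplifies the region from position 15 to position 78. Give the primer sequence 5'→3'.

The product's 3' end on the top strand is position 78.
The reverse primer anneals to the top strand over positions 72–78, i.e. to CATGCCC.
Its sequence written 5'→3' is the reverse complement: GGGCATG.

5'-GGGCATG-3'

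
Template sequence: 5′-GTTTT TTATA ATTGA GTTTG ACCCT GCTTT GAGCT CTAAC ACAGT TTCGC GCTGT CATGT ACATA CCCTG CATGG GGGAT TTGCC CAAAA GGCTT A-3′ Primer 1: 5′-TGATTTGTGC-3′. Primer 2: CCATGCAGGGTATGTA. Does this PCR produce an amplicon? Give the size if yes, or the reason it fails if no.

No product — primer 1 has no binding site in the template.

Primer 1 (TGATTTGTGC) does not match the top strand, and its reverse complement GCACAAATCA does not match either.
With no annealing site for primer 1, no amplification occurs.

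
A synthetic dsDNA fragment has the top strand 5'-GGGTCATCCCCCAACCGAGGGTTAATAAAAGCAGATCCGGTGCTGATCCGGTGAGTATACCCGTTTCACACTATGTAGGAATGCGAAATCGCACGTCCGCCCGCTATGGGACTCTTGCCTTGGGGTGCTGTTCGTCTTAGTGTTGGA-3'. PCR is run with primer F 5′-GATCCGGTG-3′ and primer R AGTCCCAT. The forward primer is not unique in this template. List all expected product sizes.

The forward primer GATCCGGTG matches the top strand at positions 34–42, 45–53.
The reverse primer's reverse complement is ATGGGACT, matching at positions 106–113.
Each forward site pairs with the reverse site to give a product ending at position 113: sizes 80, 69 bp.

80 bp, 69 bp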